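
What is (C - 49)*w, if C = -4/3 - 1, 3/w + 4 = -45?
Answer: 22/7 ≈ 3.1429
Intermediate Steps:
w = -3/49 (w = 3/(-4 - 45) = 3/(-49) = 3*(-1/49) = -3/49 ≈ -0.061224)
C = -7/3 (C = (⅓)*(-4) - 1 = -4/3 - 1 = -7/3 ≈ -2.3333)
(C - 49)*w = (-7/3 - 49)*(-3/49) = -154/3*(-3/49) = 22/7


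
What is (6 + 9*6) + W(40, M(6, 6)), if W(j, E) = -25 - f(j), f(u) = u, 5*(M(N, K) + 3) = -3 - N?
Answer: -5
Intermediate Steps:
M(N, K) = -18/5 - N/5 (M(N, K) = -3 + (-3 - N)/5 = -3 + (-3/5 - N/5) = -18/5 - N/5)
W(j, E) = -25 - j
(6 + 9*6) + W(40, M(6, 6)) = (6 + 9*6) + (-25 - 1*40) = (6 + 54) + (-25 - 40) = 60 - 65 = -5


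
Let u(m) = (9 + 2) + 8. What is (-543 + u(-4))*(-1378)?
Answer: 722072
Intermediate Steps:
u(m) = 19 (u(m) = 11 + 8 = 19)
(-543 + u(-4))*(-1378) = (-543 + 19)*(-1378) = -524*(-1378) = 722072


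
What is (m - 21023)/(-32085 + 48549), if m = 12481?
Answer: -4271/8232 ≈ -0.51883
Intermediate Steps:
(m - 21023)/(-32085 + 48549) = (12481 - 21023)/(-32085 + 48549) = -8542/16464 = -8542*1/16464 = -4271/8232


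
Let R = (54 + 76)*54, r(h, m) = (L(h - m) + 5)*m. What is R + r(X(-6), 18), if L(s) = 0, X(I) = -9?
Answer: 7110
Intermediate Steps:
r(h, m) = 5*m (r(h, m) = (0 + 5)*m = 5*m)
R = 7020 (R = 130*54 = 7020)
R + r(X(-6), 18) = 7020 + 5*18 = 7020 + 90 = 7110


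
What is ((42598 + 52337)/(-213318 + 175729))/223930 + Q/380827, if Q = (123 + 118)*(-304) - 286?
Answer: -123825783928949/641107384728958 ≈ -0.19314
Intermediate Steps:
Q = -73550 (Q = 241*(-304) - 286 = -73264 - 286 = -73550)
((42598 + 52337)/(-213318 + 175729))/223930 + Q/380827 = ((42598 + 52337)/(-213318 + 175729))/223930 - 73550/380827 = (94935/(-37589))*(1/223930) - 73550*1/380827 = (94935*(-1/37589))*(1/223930) - 73550/380827 = -94935/37589*1/223930 - 73550/380827 = -18987/1683460954 - 73550/380827 = -123825783928949/641107384728958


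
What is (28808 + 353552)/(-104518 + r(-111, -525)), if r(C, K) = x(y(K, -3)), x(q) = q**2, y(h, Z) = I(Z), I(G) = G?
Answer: -382360/104509 ≈ -3.6586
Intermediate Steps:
y(h, Z) = Z
r(C, K) = 9 (r(C, K) = (-3)**2 = 9)
(28808 + 353552)/(-104518 + r(-111, -525)) = (28808 + 353552)/(-104518 + 9) = 382360/(-104509) = 382360*(-1/104509) = -382360/104509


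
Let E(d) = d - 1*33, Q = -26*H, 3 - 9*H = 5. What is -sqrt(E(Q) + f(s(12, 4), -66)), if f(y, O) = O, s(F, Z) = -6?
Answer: -I*sqrt(839)/3 ≈ -9.6552*I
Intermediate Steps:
H = -2/9 (H = 1/3 - 1/9*5 = 1/3 - 5/9 = -2/9 ≈ -0.22222)
Q = 52/9 (Q = -26*(-2/9) = 52/9 ≈ 5.7778)
E(d) = -33 + d (E(d) = d - 33 = -33 + d)
-sqrt(E(Q) + f(s(12, 4), -66)) = -sqrt((-33 + 52/9) - 66) = -sqrt(-245/9 - 66) = -sqrt(-839/9) = -I*sqrt(839)/3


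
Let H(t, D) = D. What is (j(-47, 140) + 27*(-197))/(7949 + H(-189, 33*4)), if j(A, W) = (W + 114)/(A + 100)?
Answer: -281653/428293 ≈ -0.65762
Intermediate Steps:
j(A, W) = (114 + W)/(100 + A)
(j(-47, 140) + 27*(-197))/(7949 + H(-189, 33*4)) = ((114 + 140)/(100 - 47) + 27*(-197))/(7949 + 33*4) = (254/53 - 5319)/(7949 + 132) = ((1/53)*254 - 5319)/8081 = (254/53 - 5319)*(1/8081) = -281653/53*1/8081 = -281653/428293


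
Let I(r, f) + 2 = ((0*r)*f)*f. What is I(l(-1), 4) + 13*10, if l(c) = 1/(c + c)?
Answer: 128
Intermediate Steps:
l(c) = 1/(2*c)
I(r, f) = -2 (I(r, f) = -2 + ((0*r)*f)*f = -2 + (0*f)*f = -2 + 0*f = -2 + 0 = -2)
I(l(-1), 4) + 13*10 = -2 + 13*10 = -2 + 130 = 128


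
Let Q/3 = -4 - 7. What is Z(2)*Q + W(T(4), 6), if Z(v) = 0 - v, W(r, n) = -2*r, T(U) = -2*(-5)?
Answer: 46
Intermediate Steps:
T(U) = 10
Z(v) = -v
Q = -33 (Q = 3*(-4 - 7) = 3*(-11) = -33)
Z(2)*Q + W(T(4), 6) = -1*2*(-33) - 2*10 = -2*(-33) - 20 = 66 - 20 = 46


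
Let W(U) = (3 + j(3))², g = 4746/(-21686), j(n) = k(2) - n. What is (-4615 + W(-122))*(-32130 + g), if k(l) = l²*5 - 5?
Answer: 218489022510/1549 ≈ 1.4105e+8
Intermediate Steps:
k(l) = -5 + 5*l² (k(l) = 5*l² - 5 = -5 + 5*l²)
j(n) = 15 - n (j(n) = (-5 + 5*2²) - n = (-5 + 5*4) - n = (-5 + 20) - n = 15 - n)
g = -339/1549 (g = 4746*(-1/21686) = -339/1549 ≈ -0.21885)
W(U) = 225 (W(U) = (3 + (15 - 1*3))² = (3 + (15 - 3))² = (3 + 12)² = 15² = 225)
(-4615 + W(-122))*(-32130 + g) = (-4615 + 225)*(-32130 - 339/1549) = -4390*(-49769709/1549) = 218489022510/1549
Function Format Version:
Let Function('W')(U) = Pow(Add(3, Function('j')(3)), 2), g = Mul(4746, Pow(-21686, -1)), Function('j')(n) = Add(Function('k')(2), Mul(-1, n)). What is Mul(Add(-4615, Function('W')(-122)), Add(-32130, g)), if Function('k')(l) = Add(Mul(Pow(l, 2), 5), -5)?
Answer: Rational(218489022510, 1549) ≈ 1.4105e+8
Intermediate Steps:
Function('k')(l) = Add(-5, Mul(5, Pow(l, 2))) (Function('k')(l) = Add(Mul(5, Pow(l, 2)), -5) = Add(-5, Mul(5, Pow(l, 2))))
Function('j')(n) = Add(15, Mul(-1, n)) (Function('j')(n) = Add(Add(-5, Mul(5, Pow(2, 2))), Mul(-1, n)) = Add(Add(-5, Mul(5, 4)), Mul(-1, n)) = Add(Add(-5, 20), Mul(-1, n)) = Add(15, Mul(-1, n)))
g = Rational(-339, 1549) (g = Mul(4746, Rational(-1, 21686)) = Rational(-339, 1549) ≈ -0.21885)
Function('W')(U) = 225 (Function('W')(U) = Pow(Add(3, Add(15, Mul(-1, 3))), 2) = Pow(Add(3, Add(15, -3)), 2) = Pow(Add(3, 12), 2) = Pow(15, 2) = 225)
Mul(Add(-4615, Function('W')(-122)), Add(-32130, g)) = Mul(Add(-4615, 225), Add(-32130, Rational(-339, 1549))) = Mul(-4390, Rational(-49769709, 1549)) = Rational(218489022510, 1549)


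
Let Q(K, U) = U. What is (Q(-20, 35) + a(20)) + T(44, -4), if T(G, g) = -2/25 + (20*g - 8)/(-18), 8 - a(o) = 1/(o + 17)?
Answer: 397784/8325 ≈ 47.782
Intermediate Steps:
a(o) = 8 - 1/(17 + o) (a(o) = 8 - 1/(o + 17) = 8 - 1/(17 + o))
T(G, g) = 82/225 - 10*g/9 (T(G, g) = -2*1/25 + (-8 + 20*g)*(-1/18) = -2/25 + (4/9 - 10*g/9) = 82/225 - 10*g/9)
(Q(-20, 35) + a(20)) + T(44, -4) = (35 + (135 + 8*20)/(17 + 20)) + (82/225 - 10/9*(-4)) = (35 + (135 + 160)/37) + (82/225 + 40/9) = (35 + (1/37)*295) + 1082/225 = (35 + 295/37) + 1082/225 = 1590/37 + 1082/225 = 397784/8325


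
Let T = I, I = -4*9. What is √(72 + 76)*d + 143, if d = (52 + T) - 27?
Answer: 143 - 22*√37 ≈ 9.1792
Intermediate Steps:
I = -36
T = -36
d = -11 (d = (52 - 36) - 27 = 16 - 27 = -11)
√(72 + 76)*d + 143 = √(72 + 76)*(-11) + 143 = √148*(-11) + 143 = (2*√37)*(-11) + 143 = -22*√37 + 143 = 143 - 22*√37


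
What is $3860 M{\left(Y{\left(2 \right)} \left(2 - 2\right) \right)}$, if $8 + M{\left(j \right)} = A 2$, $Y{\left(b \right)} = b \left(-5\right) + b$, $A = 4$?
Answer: $0$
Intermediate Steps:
$Y{\left(b \right)} = - 4 b$ ($Y{\left(b \right)} = - 5 b + b = - 4 b$)
$M{\left(j \right)} = 0$ ($M{\left(j \right)} = -8 + 4 \cdot 2 = -8 + 8 = 0$)
$3860 M{\left(Y{\left(2 \right)} \left(2 - 2\right) \right)} = 3860 \cdot 0 = 0$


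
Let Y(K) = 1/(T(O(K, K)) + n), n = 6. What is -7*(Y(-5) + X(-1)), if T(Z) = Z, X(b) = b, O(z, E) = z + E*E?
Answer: 175/26 ≈ 6.7308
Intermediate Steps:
O(z, E) = z + E²
Y(K) = 1/(6 + K + K²) (Y(K) = 1/((K + K²) + 6) = 1/(6 + K + K²))
-7*(Y(-5) + X(-1)) = -7*(1/(6 - 5 + (-5)²) - 1) = -7*(1/(6 - 5 + 25) - 1) = -7*(1/26 - 1) = -7*(-25/26) = 175/26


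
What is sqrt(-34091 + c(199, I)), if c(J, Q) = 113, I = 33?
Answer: I*sqrt(33978) ≈ 184.33*I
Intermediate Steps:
sqrt(-34091 + c(199, I)) = sqrt(-34091 + 113) = sqrt(-33978) = I*sqrt(33978)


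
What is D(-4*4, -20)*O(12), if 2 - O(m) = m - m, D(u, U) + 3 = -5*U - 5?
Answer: 184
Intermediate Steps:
D(u, U) = -8 - 5*U (D(u, U) = -3 + (-5*U - 5) = -3 + (-5 - 5*U) = -8 - 5*U)
O(m) = 2 (O(m) = 2 - (m - m) = 2 - 1*0 = 2 + 0 = 2)
D(-4*4, -20)*O(12) = (-8 - 5*(-20))*2 = (-8 + 100)*2 = 92*2 = 184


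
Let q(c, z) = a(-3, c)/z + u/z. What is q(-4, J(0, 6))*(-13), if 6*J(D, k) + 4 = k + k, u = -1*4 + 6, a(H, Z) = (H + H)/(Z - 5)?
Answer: -26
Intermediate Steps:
a(H, Z) = 2*H/(-5 + Z) (a(H, Z) = (2*H)/(-5 + Z) = 2*H/(-5 + Z))
u = 2 (u = -4 + 6 = 2)
J(D, k) = -2/3 + k/3 (J(D, k) = -2/3 + (k + k)/6 = -2/3 + (2*k)/6 = -2/3 + k/3)
q(c, z) = 2/z - 6/(z*(-5 + c)) (q(c, z) = (2*(-3)/(-5 + c))/z + 2/z = (-6/(-5 + c))/z + 2/z = -6/(z*(-5 + c)) + 2/z = 2/z - 6/(z*(-5 + c)))
q(-4, J(0, 6))*(-13) = (2*(-8 - 4)/((-2/3 + (1/3)*6)*(-5 - 4)))*(-13) = (2*(-12)/((-2/3 + 2)*(-9)))*(-13) = (2*(-1/9)*(-12)/(4/3))*(-13) = (2*(3/4)*(-1/9)*(-12))*(-13) = 2*(-13) = -26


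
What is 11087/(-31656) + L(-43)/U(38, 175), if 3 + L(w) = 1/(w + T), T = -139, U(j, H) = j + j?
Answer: -10666951/27366612 ≈ -0.38978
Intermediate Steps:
U(j, H) = 2*j
L(w) = -3 + 1/(-139 + w) (L(w) = -3 + 1/(w - 139) = -3 + 1/(-139 + w))
11087/(-31656) + L(-43)/U(38, 175) = 11087/(-31656) + ((418 - 3*(-43))/(-139 - 43))/((2*38)) = 11087*(-1/31656) + ((418 + 129)/(-182))/76 = -11087/31656 - 1/182*547*(1/76) = -11087/31656 - 547/182*1/76 = -11087/31656 - 547/13832 = -10666951/27366612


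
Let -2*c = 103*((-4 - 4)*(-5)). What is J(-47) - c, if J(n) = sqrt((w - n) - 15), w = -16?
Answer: 2064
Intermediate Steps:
J(n) = sqrt(-31 - n) (J(n) = sqrt((-16 - n) - 15) = sqrt(-31 - n))
c = -2060 (c = -103*(-4 - 4)*(-5)/2 = -103*(-8*(-5))/2 = -103*40/2 = -1/2*4120 = -2060)
J(-47) - c = sqrt(-31 - 1*(-47)) - 1*(-2060) = sqrt(-31 + 47) + 2060 = sqrt(16) + 2060 = 4 + 2060 = 2064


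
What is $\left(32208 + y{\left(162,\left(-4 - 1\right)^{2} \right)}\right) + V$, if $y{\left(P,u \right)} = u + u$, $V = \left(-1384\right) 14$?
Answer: $12882$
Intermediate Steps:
$V = -19376$
$y{\left(P,u \right)} = 2 u$
$\left(32208 + y{\left(162,\left(-4 - 1\right)^{2} \right)}\right) + V = \left(32208 + 2 \left(-4 - 1\right)^{2}\right) - 19376 = \left(32208 + 2 \left(-5\right)^{2}\right) - 19376 = \left(32208 + 2 \cdot 25\right) - 19376 = \left(32208 + 50\right) - 19376 = 32258 - 19376 = 12882$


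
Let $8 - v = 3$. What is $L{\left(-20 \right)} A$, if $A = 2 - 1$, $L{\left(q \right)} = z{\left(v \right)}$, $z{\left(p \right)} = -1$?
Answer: $-1$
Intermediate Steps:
$v = 5$ ($v = 8 - 3 = 5$)
$L{\left(q \right)} = -1$
$A = 1$ ($A = 2 - 1 = 1$)
$L{\left(-20 \right)} A = \left(-1\right) 1 = -1$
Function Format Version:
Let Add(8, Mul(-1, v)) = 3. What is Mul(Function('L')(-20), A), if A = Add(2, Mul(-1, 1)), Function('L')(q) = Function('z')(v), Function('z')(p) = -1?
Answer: -1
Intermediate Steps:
v = 5 (v = Add(8, Mul(-1, 3)) = Add(8, -3) = 5)
Function('L')(q) = -1
A = 1 (A = Add(2, -1) = 1)
Mul(Function('L')(-20), A) = Mul(-1, 1) = -1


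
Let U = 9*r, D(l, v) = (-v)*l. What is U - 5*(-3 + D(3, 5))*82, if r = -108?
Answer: 6408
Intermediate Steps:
D(l, v) = -l*v
U = -972 (U = 9*(-108) = -972)
U - 5*(-3 + D(3, 5))*82 = -972 - 5*(-3 - 1*3*5)*82 = -972 - 5*(-3 - 15)*82 = -972 - 5*(-18)*82 = -972 - (-90)*82 = -972 - 1*(-7380) = -972 + 7380 = 6408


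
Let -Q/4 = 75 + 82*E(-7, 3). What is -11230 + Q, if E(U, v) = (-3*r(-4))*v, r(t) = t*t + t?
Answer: 23894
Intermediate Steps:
r(t) = t + t² (r(t) = t² + t = t + t²)
E(U, v) = -36*v (E(U, v) = (-(-12)*(1 - 4))*v = (-(-12)*(-3))*v = (-3*12)*v = -36*v)
Q = 35124 (Q = -4*(75 + 82*(-36*3)) = -4*(75 + 82*(-108)) = -4*(75 - 8856) = -4*(-8781) = 35124)
-11230 + Q = -11230 + 35124 = 23894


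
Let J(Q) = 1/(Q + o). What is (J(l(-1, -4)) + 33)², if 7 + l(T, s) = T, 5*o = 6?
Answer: 1247689/1156 ≈ 1079.3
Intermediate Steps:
o = 6/5 (o = (⅕)*6 = 6/5 ≈ 1.2000)
l(T, s) = -7 + T
J(Q) = 1/(6/5 + Q) (J(Q) = 1/(Q + 6/5) = 1/(6/5 + Q))
(J(l(-1, -4)) + 33)² = (5/(6 + 5*(-7 - 1)) + 33)² = (5/(6 + 5*(-8)) + 33)² = (5/(6 - 40) + 33)² = (5/(-34) + 33)² = (5*(-1/34) + 33)² = (-5/34 + 33)² = (1117/34)² = 1247689/1156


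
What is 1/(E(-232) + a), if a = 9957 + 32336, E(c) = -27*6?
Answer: 1/42131 ≈ 2.3735e-5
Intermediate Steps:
E(c) = -162
a = 42293
1/(E(-232) + a) = 1/(-162 + 42293) = 1/42131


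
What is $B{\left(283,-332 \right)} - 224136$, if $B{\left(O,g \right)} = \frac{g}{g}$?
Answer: $-224135$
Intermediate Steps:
$B{\left(O,g \right)} = 1$
$B{\left(283,-332 \right)} - 224136 = 1 - 224136 = -224135$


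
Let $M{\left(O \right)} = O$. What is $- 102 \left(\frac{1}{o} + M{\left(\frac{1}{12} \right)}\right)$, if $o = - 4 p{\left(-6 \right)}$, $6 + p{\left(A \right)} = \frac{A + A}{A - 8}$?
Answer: $- \frac{323}{24} \approx -13.458$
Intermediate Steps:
$p{\left(A \right)} = -6 + \frac{2 A}{-8 + A}$ ($p{\left(A \right)} = -6 + \frac{A + A}{A - 8} = -6 + \frac{2 A}{-8 + A}$)
$o = \frac{144}{7}$ ($o = - 4 \frac{4 \left(12 - -6\right)}{-8 - 6} = - 4 \frac{4 \left(12 + 6\right)}{-14} = - 4 \cdot 4 \left(- \frac{1}{14}\right) 18 = \left(-4\right) \left(- \frac{36}{7}\right) = \frac{144}{7} \approx 20.571$)
$- 102 \left(\frac{1}{o} + M{\left(\frac{1}{12} \right)}\right) = - 102 \left(\frac{1}{\frac{144}{7}} + \frac{1}{12}\right) = - 102 \left(\frac{7}{144} + \frac{1}{12}\right) = \left(-102\right) \frac{19}{144} = - \frac{323}{24}$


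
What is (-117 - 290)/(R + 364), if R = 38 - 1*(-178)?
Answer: -407/580 ≈ -0.70172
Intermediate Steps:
R = 216 (R = 38 + 178 = 216)
(-117 - 290)/(R + 364) = (-117 - 290)/(216 + 364) = -407/580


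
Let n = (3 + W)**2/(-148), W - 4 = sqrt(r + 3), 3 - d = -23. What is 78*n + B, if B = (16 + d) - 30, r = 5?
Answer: -1335/74 - 546*sqrt(2)/37 ≈ -38.910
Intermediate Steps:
d = 26 (d = 3 - 1*(-23) = 3 + 23 = 26)
W = 4 + 2*sqrt(2) (W = 4 + sqrt(5 + 3) = 4 + sqrt(8) = 4 + 2*sqrt(2) ≈ 6.8284)
B = 12 (B = (16 + 26) - 30 = 42 - 30 = 12)
n = -(7 + 2*sqrt(2))**2/148 (n = (3 + (4 + 2*sqrt(2)))**2/(-148) = (7 + 2*sqrt(2))**2*(-1/148) = -(7 + 2*sqrt(2))**2/148 ≈ -0.65269)
78*n + B = 78*(-57/148 - 7*sqrt(2)/37) + 12 = (-2223/74 - 546*sqrt(2)/37) + 12 = -1335/74 - 546*sqrt(2)/37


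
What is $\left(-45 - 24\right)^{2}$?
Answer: $4761$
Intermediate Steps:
$\left(-45 - 24\right)^{2} = \left(-69\right)^{2} = 4761$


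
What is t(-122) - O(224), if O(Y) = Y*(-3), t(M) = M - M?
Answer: 672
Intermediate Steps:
t(M) = 0
O(Y) = -3*Y
t(-122) - O(224) = 0 - (-3)*224 = 0 - 1*(-672) = 0 + 672 = 672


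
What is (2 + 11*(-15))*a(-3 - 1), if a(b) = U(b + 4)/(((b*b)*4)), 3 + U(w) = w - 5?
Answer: 163/8 ≈ 20.375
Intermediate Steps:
U(w) = -8 + w (U(w) = -3 + (w - 5) = -3 + (-5 + w) = -8 + w)
a(b) = (-4 + b)/(4*b**2) (a(b) = (-8 + (b + 4))/(((b*b)*4)) = (-8 + (4 + b))/((b**2*4)) = (-4 + b)/((4*b**2)) = (-4 + b)*(1/(4*b**2)) = (-4 + b)/(4*b**2))
(2 + 11*(-15))*a(-3 - 1) = (2 + 11*(-15))*((-4 + (-3 - 1))/(4*(-3 - 1)**2)) = (2 - 165)*((1/4)*(-4 - 4)/(-4)**2) = -163*(-8)/(4*16) = -163*(-1/8) = 163/8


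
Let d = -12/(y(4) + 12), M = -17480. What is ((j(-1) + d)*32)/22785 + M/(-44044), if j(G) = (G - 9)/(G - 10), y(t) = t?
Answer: 2033194/5120115 ≈ 0.39710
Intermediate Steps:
j(G) = (-9 + G)/(-10 + G)
d = -¾ (d = -12/(4 + 12) = -12/16 = -12*1/16 = -¾ ≈ -0.75000)
((j(-1) + d)*32)/22785 + M/(-44044) = (((-9 - 1)/(-10 - 1) - ¾)*32)/22785 - 17480/(-44044) = ((-10/(-11) - ¾)*32)*(1/22785) - 17480*(-1/44044) = ((-1/11*(-10) - ¾)*32)*(1/22785) + 4370/11011 = ((10/11 - ¾)*32)*(1/22785) + 4370/11011 = ((7/44)*32)*(1/22785) + 4370/11011 = (56/11)*(1/22785) + 4370/11011 = 8/35805 + 4370/11011 = 2033194/5120115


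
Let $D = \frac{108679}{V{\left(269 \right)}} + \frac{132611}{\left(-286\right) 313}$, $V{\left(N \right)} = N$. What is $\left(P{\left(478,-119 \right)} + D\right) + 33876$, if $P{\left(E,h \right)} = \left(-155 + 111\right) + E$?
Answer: $\frac{835889588383}{24080342} \approx 34713.0$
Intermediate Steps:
$P{\left(E,h \right)} = -44 + E$
$D = \frac{9693054363}{24080342}$ ($D = \frac{108679}{269} + \frac{132611}{\left(-286\right) 313} = 108679 \cdot \frac{1}{269} + \frac{132611}{-89518} = \frac{108679}{269} + 132611 \left(- \frac{1}{89518}\right) = \frac{108679}{269} - \frac{132611}{89518} = \frac{9693054363}{24080342} \approx 402.53$)
$\left(P{\left(478,-119 \right)} + D\right) + 33876 = \left(\left(-44 + 478\right) + \frac{9693054363}{24080342}\right) + 33876 = \left(434 + \frac{9693054363}{24080342}\right) + 33876 = \frac{20143922791}{24080342} + 33876 = \frac{835889588383}{24080342}$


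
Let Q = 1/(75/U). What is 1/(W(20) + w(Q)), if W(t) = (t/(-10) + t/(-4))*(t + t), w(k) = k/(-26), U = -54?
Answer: -325/90991 ≈ -0.0035718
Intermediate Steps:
Q = -18/25 (Q = 1/(75/(-54)) = 1/(75*(-1/54)) = 1/(-25/18) = -18/25 ≈ -0.72000)
w(k) = -k/26 (w(k) = k*(-1/26) = -k/26)
W(t) = -7*t²/10 (W(t) = (t*(-⅒) + t*(-¼))*(2*t) = (-t/10 - t/4)*(2*t) = (-7*t/20)*(2*t) = -7*t²/10)
1/(W(20) + w(Q)) = 1/(-7/10*20² - 1/26*(-18/25)) = 1/(-7/10*400 + 9/325) = 1/(-280 + 9/325) = 1/(-90991/325) = -325/90991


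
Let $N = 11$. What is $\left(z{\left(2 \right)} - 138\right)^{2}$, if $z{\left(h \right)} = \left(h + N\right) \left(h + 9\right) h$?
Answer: $21904$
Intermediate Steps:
$z{\left(h \right)} = h \left(9 + h\right) \left(11 + h\right)$ ($z{\left(h \right)} = \left(h + 11\right) \left(h + 9\right) h = \left(11 + h\right) \left(9 + h\right) h = \left(9 + h\right) \left(11 + h\right) h = h \left(9 + h\right) \left(11 + h\right)$)
$\left(z{\left(2 \right)} - 138\right)^{2} = \left(2 \left(99 + 2^{2} + 20 \cdot 2\right) - 138\right)^{2} = \left(2 \left(99 + 4 + 40\right) - 138\right)^{2} = \left(2 \cdot 143 - 138\right)^{2} = \left(286 - 138\right)^{2} = 148^{2} = 21904$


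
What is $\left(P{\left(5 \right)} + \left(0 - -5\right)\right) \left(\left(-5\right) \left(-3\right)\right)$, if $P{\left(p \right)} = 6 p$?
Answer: $525$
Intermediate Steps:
$\left(P{\left(5 \right)} + \left(0 - -5\right)\right) \left(\left(-5\right) \left(-3\right)\right) = \left(6 \cdot 5 + \left(0 - -5\right)\right) \left(\left(-5\right) \left(-3\right)\right) = \left(30 + \left(0 + 5\right)\right) 15 = \left(30 + 5\right) 15 = 35 \cdot 15 = 525$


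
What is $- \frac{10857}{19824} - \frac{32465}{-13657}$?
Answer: $\frac{23586291}{12892208} \approx 1.8295$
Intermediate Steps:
$- \frac{10857}{19824} - \frac{32465}{-13657} = \left(-10857\right) \frac{1}{19824} - - \frac{32465}{13657} = - \frac{517}{944} + \frac{32465}{13657} = \frac{23586291}{12892208}$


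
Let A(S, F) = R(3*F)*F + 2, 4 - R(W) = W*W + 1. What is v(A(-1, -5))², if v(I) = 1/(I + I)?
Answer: 1/4946176 ≈ 2.0218e-7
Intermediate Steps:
R(W) = 3 - W² (R(W) = 4 - (W*W + 1) = 4 - (W² + 1) = 4 - (1 + W²) = 4 + (-1 - W²) = 3 - W²)
A(S, F) = 2 + F*(3 - 9*F²) (A(S, F) = (3 - (3*F)²)*F + 2 = (3 - 9*F²)*F + 2 = F*(3 - 9*F²) + 2 = 2 + F*(3 - 9*F²))
v(I) = 1/(2*I)
v(A(-1, -5))² = (1/(2*(2 - 9*(-5)³ + 3*(-5))))² = (1/(2*(2 - 9*(-125) - 15)))² = (1/(2*(2 + 1125 - 15)))² = ((½)/1112)² = ((½)*(1/1112))² = (1/2224)² = 1/4946176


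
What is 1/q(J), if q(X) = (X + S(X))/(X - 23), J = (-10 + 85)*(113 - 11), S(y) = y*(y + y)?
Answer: 7627/117052650 ≈ 6.5159e-5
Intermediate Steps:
S(y) = 2*y**2 (S(y) = y*(2*y) = 2*y**2)
J = 7650 (J = 75*102 = 7650)
q(X) = (X + 2*X**2)/(-23 + X) (q(X) = (X + 2*X**2)/(X - 23) = (X + 2*X**2)/(-23 + X))
1/q(J) = 1/(7650*(1 + 2*7650)/(-23 + 7650)) = 1/(7650*(1 + 15300)/7627) = 1/(7650*(1/7627)*15301) = 1/(117052650/7627) = 7627/117052650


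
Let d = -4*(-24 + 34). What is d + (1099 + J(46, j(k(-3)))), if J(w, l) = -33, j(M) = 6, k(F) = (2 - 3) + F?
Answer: 1026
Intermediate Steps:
k(F) = -1 + F
d = -40 (d = -4*10 = -40)
d + (1099 + J(46, j(k(-3)))) = -40 + (1099 - 33) = -40 + 1066 = 1026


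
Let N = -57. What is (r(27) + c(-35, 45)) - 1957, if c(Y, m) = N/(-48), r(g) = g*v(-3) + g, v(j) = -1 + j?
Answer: -32589/16 ≈ -2036.8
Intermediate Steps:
r(g) = -3*g (r(g) = g*(-1 - 3) + g = g*(-4) + g = -4*g + g = -3*g)
c(Y, m) = 19/16 (c(Y, m) = -57/(-48) = -57*(-1/48) = 19/16)
(r(27) + c(-35, 45)) - 1957 = (-3*27 + 19/16) - 1957 = (-81 + 19/16) - 1957 = -1277/16 - 1957 = -32589/16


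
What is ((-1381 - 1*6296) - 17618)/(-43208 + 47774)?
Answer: -25295/4566 ≈ -5.5399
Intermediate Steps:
((-1381 - 1*6296) - 17618)/(-43208 + 47774) = ((-1381 - 6296) - 17618)/4566 = (-7677 - 17618)*(1/4566) = -25295*1/4566 = -25295/4566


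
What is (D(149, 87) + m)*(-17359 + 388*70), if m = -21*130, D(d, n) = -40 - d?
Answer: -28609119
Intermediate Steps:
m = -2730
(D(149, 87) + m)*(-17359 + 388*70) = ((-40 - 1*149) - 2730)*(-17359 + 388*70) = ((-40 - 149) - 2730)*(-17359 + 27160) = (-189 - 2730)*9801 = -2919*9801 = -28609119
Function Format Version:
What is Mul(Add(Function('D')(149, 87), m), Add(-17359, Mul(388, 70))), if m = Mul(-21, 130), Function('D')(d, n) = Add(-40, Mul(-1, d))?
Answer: -28609119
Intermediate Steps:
m = -2730
Mul(Add(Function('D')(149, 87), m), Add(-17359, Mul(388, 70))) = Mul(Add(Add(-40, Mul(-1, 149)), -2730), Add(-17359, Mul(388, 70))) = Mul(Add(Add(-40, -149), -2730), Add(-17359, 27160)) = Mul(Add(-189, -2730), 9801) = Mul(-2919, 9801) = -28609119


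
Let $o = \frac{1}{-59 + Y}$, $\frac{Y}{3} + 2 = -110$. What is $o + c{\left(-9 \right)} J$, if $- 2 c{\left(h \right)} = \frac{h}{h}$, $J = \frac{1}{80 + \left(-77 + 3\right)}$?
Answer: $- \frac{407}{4740} \approx -0.085865$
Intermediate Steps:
$Y = -336$ ($Y = -6 + 3 \left(-110\right) = -6 - 330 = -336$)
$o = - \frac{1}{395}$ ($o = \frac{1}{-59 - 336} = \frac{1}{-395} = - \frac{1}{395} \approx -0.0025316$)
$J = \frac{1}{6}$ ($J = \frac{1}{80 - 74} = \frac{1}{6} \approx 0.16667$)
$c{\left(h \right)} = - \frac{1}{2}$ ($c{\left(h \right)} = - \frac{h \frac{1}{h}}{2} = \left(- \frac{1}{2}\right) 1 = - \frac{1}{2}$)
$o + c{\left(-9 \right)} J = - \frac{1}{395} - \frac{1}{12} = - \frac{407}{4740}$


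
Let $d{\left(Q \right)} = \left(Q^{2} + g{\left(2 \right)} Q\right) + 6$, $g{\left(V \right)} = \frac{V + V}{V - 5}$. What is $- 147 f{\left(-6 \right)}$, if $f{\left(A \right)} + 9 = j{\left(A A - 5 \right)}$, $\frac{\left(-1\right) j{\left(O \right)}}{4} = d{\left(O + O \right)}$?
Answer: $2216515$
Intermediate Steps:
$g{\left(V \right)} = \frac{2 V}{-5 + V}$
$d{\left(Q \right)} = 6 + Q^{2} - \frac{4 Q}{3}$ ($d{\left(Q \right)} = \left(Q^{2} + 2 \cdot 2 \frac{1}{-5 + 2} Q\right) + 6 = \left(Q^{2} + 2 \cdot 2 \frac{1}{-3} Q\right) + 6 = \left(Q^{2} + 2 \cdot 2 \left(- \frac{1}{3}\right) Q\right) + 6 = \left(Q^{2} - \frac{4 Q}{3}\right) + 6 = 6 + Q^{2} - \frac{4 Q}{3}$)
$j{\left(O \right)} = -24 - 16 O^{2} + \frac{32 O}{3}$ ($j{\left(O \right)} = - 4 \left(6 + \left(O + O\right)^{2} - \frac{4 \left(O + O\right)}{3}\right) = - 4 \left(6 + \left(2 O\right)^{2} - \frac{4 \cdot 2 O}{3}\right) = - 4 \left(6 + 4 O^{2} - \frac{8 O}{3}\right) = -24 - 16 O^{2} + \frac{32 O}{3}$)
$f{\left(A \right)} = - \frac{259}{3} - 16 \left(-5 + A^{2}\right)^{2} + \frac{32 A^{2}}{3}$ ($f{\left(A \right)} = -9 - \left(24 + 16 \left(A A - 5\right)^{2} - \frac{32 \left(A A - 5\right)}{3}\right) = -9 - \left(24 + 16 \left(A^{2} - 5\right)^{2} - \frac{32 \left(A^{2} - 5\right)}{3}\right) = -9 - \left(24 + 16 \left(-5 + A^{2}\right)^{2} - \frac{32 \left(-5 + A^{2}\right)}{3}\right) = -9 - \left(\frac{232}{3} + 16 \left(-5 + A^{2}\right)^{2} - \frac{32 A^{2}}{3}\right) = - \frac{259}{3} - 16 \left(-5 + A^{2}\right)^{2} + \frac{32 A^{2}}{3}$)
$- 147 f{\left(-6 \right)} = - 147 \left(- \frac{1459}{3} - 16 \left(-6\right)^{4} + \frac{512 \left(-6\right)^{2}}{3}\right) = - 147 \left(- \frac{1459}{3} - 20736 + \frac{512}{3} \cdot 36\right) = - 147 \left(- \frac{1459}{3} - 20736 + 6144\right) = \left(-147\right) \left(- \frac{45235}{3}\right) = 2216515$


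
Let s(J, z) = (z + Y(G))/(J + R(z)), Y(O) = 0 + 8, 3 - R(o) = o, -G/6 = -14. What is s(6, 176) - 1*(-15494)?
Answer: 2587314/167 ≈ 15493.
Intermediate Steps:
G = 84 (G = -6*(-14) = 84)
R(o) = 3 - o
Y(O) = 8
s(J, z) = (8 + z)/(3 + J - z) (s(J, z) = (z + 8)/(J + (3 - z)) = (8 + z)/(3 + J - z))
s(6, 176) - 1*(-15494) = (8 + 176)/(3 + 6 - 1*176) - 1*(-15494) = 184/(3 + 6 - 176) + 15494 = 184/(-167) + 15494 = -1/167*184 + 15494 = -184/167 + 15494 = 2587314/167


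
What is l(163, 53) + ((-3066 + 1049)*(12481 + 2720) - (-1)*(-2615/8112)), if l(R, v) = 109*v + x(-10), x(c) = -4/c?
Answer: -1243352195251/40560 ≈ -3.0655e+7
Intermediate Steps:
l(R, v) = 2/5 + 109*v (l(R, v) = 109*v - 4/(-10) = 109*v - 4*(-1/10) = 109*v + 2/5 = 2/5 + 109*v)
l(163, 53) + ((-3066 + 1049)*(12481 + 2720) - (-1)*(-2615/8112)) = (2/5 + 109*53) + ((-3066 + 1049)*(12481 + 2720) - (-1)*(-2615/8112)) = (2/5 + 5777) + (-2017*15201 - (-1)*(-2615*1/8112)) = 28887/5 + (-30660417 - (-1)*(-2615)/8112) = 28887/5 + (-30660417 - 1*2615/8112) = 28887/5 + (-30660417 - 2615/8112) = 28887/5 - 248717305319/8112 = -1243352195251/40560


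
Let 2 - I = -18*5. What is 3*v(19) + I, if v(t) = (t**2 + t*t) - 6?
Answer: 2240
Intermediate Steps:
I = 92 (I = 2 - (-18)*5 = 2 - 1*(-90) = 2 + 90 = 92)
v(t) = -6 + 2*t**2 (v(t) = (t**2 + t**2) - 6 = 2*t**2 - 6 = -6 + 2*t**2)
3*v(19) + I = 3*(-6 + 2*19**2) + 92 = 3*(-6 + 2*361) + 92 = 3*(-6 + 722) + 92 = 3*716 + 92 = 2148 + 92 = 2240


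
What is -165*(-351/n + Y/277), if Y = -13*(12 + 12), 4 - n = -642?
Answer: 49298535/178942 ≈ 275.50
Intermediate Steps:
n = 646 (n = 4 - 1*(-642) = 4 + 642 = 646)
Y = -312 (Y = -13*24 = -312)
-165*(-351/n + Y/277) = -165*(-351/646 - 312/277) = -165*(-298779/178942) = 49298535/178942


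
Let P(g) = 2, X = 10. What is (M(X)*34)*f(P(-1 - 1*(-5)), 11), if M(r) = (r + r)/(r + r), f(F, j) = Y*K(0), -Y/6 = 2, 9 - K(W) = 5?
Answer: -1632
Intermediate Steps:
K(W) = 4 (K(W) = 9 - 1*5 = 9 - 5 = 4)
Y = -12 (Y = -6*2 = -12)
f(F, j) = -48 (f(F, j) = -12*4 = -48)
M(r) = 1 (M(r) = (2*r)/((2*r)) = (2*r)*(1/(2*r)) = 1)
(M(X)*34)*f(P(-1 - 1*(-5)), 11) = (1*34)*(-48) = 34*(-48) = -1632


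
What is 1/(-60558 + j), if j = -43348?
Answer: -1/103906 ≈ -9.6241e-6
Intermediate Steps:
1/(-60558 + j) = 1/(-60558 - 43348) = 1/(-103906) = -1/103906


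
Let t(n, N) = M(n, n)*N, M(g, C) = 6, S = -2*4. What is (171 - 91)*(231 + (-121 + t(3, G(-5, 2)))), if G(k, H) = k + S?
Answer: 2560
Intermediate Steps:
S = -8
G(k, H) = -8 + k (G(k, H) = k - 8 = -8 + k)
t(n, N) = 6*N
(171 - 91)*(231 + (-121 + t(3, G(-5, 2)))) = (171 - 91)*(231 + (-121 + 6*(-8 - 5))) = 80*(231 + (-121 + 6*(-13))) = 80*(231 + (-121 - 78)) = 80*(231 - 199) = 80*32 = 2560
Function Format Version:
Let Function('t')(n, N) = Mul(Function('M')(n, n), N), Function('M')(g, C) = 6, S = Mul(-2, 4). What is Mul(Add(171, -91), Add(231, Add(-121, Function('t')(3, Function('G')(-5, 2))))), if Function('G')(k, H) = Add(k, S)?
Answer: 2560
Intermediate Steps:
S = -8
Function('G')(k, H) = Add(-8, k) (Function('G')(k, H) = Add(k, -8) = Add(-8, k))
Function('t')(n, N) = Mul(6, N)
Mul(Add(171, -91), Add(231, Add(-121, Function('t')(3, Function('G')(-5, 2))))) = Mul(Add(171, -91), Add(231, Add(-121, Mul(6, Add(-8, -5))))) = Mul(80, Add(231, Add(-121, Mul(6, -13)))) = Mul(80, Add(231, Add(-121, -78))) = Mul(80, Add(231, -199)) = Mul(80, 32) = 2560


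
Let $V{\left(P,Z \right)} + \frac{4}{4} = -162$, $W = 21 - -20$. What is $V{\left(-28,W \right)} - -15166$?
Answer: $15003$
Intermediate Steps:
$W = 41$ ($W = 21 + 20 = 41$)
$V{\left(P,Z \right)} = -163$ ($V{\left(P,Z \right)} = -1 - 162 = -163$)
$V{\left(-28,W \right)} - -15166 = -163 - -15166 = -163 + 15166 = 15003$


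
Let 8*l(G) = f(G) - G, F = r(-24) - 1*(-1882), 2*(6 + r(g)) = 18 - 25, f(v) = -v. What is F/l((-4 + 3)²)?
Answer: -7490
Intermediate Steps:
r(g) = -19/2 (r(g) = -6 + (18 - 25)/2 = -6 + (½)*(-7) = -6 - 7/2 = -19/2)
F = 3745/2 (F = -19/2 - 1*(-1882) = -19/2 + 1882 = 3745/2 ≈ 1872.5)
l(G) = -G/4 (l(G) = (-G - G)/8 = (-2*G)/8 = -G/4)
F/l((-4 + 3)²) = 3745/(2*((-(-4 + 3)²/4))) = 3745/(2*((-¼*(-1)²))) = 3745/(2*((-¼*1))) = 3745/(2*(-¼)) = (3745/2)*(-4) = -7490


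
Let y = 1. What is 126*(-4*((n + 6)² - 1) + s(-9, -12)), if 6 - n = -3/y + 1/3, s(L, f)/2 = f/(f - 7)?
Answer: -2047304/19 ≈ -1.0775e+5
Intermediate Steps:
s(L, f) = 2*f/(-7 + f) (s(L, f) = 2*(f/(f - 7)) = 2*(f/(-7 + f)) = 2*f/(-7 + f))
n = 26/3 (n = 6 - (-3/1 + 1/3) = 6 - (-3*1 + 1*(⅓)) = 6 - (-3 + ⅓) = 6 - 1*(-8/3) = 6 + 8/3 = 26/3 ≈ 8.6667)
126*(-4*((n + 6)² - 1) + s(-9, -12)) = 126*(-4*((26/3 + 6)² - 1) + 2*(-12)/(-7 - 12)) = 126*(-4*((44/3)² - 1) + 2*(-12)/(-19)) = 126*(-4*(1936/9 - 1) + 2*(-12)*(-1/19)) = 126*(-4*1927/9 + 24/19) = 126*(-7708/9 + 24/19) = 126*(-146236/171) = -2047304/19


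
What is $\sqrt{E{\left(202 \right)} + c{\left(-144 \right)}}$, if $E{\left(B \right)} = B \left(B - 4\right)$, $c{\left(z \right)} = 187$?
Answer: $\sqrt{40183} \approx 200.46$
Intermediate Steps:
$E{\left(B \right)} = B \left(-4 + B\right)$
$\sqrt{E{\left(202 \right)} + c{\left(-144 \right)}} = \sqrt{202 \left(-4 + 202\right) + 187} = \sqrt{202 \cdot 198 + 187} = \sqrt{39996 + 187} = \sqrt{40183}$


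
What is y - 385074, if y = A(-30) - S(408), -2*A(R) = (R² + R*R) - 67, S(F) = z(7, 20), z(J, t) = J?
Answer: -771895/2 ≈ -3.8595e+5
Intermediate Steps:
S(F) = 7
A(R) = 67/2 - R² (A(R) = -((R² + R*R) - 67)/2 = -((R² + R²) - 67)/2 = -(2*R² - 67)/2 = -(-67 + 2*R²)/2 = 67/2 - R²)
y = -1747/2 (y = (67/2 - 1*(-30)²) - 1*7 = (67/2 - 1*900) - 7 = (67/2 - 900) - 7 = -1733/2 - 7 = -1747/2 ≈ -873.50)
y - 385074 = -1747/2 - 385074 = -771895/2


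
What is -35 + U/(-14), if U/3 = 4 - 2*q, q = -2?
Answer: -257/7 ≈ -36.714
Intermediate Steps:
U = 24 (U = 3*(4 - 2*(-2)) = 3*(4 + 4) = 3*8 = 24)
-35 + U/(-14) = -35 + 24/(-14) = -35 - 1/14*24 = -35 - 12/7 = -257/7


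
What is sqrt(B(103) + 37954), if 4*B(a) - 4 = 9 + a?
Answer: sqrt(37983) ≈ 194.89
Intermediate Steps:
B(a) = 13/4 + a/4 (B(a) = 1 + (9 + a)/4 = 1 + (9/4 + a/4) = 13/4 + a/4)
sqrt(B(103) + 37954) = sqrt((13/4 + (1/4)*103) + 37954) = sqrt((13/4 + 103/4) + 37954) = sqrt(29 + 37954) = sqrt(37983)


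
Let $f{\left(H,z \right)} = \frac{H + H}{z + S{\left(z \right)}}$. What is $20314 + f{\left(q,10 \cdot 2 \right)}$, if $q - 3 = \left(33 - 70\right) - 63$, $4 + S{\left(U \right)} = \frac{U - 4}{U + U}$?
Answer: $\frac{832389}{41} \approx 20302.0$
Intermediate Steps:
$S{\left(U \right)} = -4 + \frac{-4 + U}{2 U}$ ($S{\left(U \right)} = -4 + \frac{U - 4}{U + U} = -4 + \frac{-4 + U}{2 U}$)
$q = -97$ ($q = 3 + \left(\left(33 - 70\right) - 63\right) = 3 - 100 = -97$)
$f{\left(H,z \right)} = \frac{2 H}{- \frac{7}{2} + z - \frac{2}{z}}$ ($f{\left(H,z \right)} = \frac{H + H}{z - \left(\frac{7}{2} + \frac{2}{z}\right)} = \frac{2 H}{- \frac{7}{2} + z - \frac{2}{z}}$)
$20314 + f{\left(q,10 \cdot 2 \right)} = 20314 - - \frac{388 \cdot 10 \cdot 2}{4 - 10 \cdot 2 \left(-7 + 2 \cdot 10 \cdot 2\right)} = 20314 - \left(-388\right) 20 \frac{1}{4 - 20 \left(-7 + 2 \cdot 20\right)} = 20314 - \left(-388\right) 20 \frac{1}{4 - 20 \left(-7 + 40\right)} = 20314 - \left(-388\right) 20 \frac{1}{4 - 20 \cdot 33} = 20314 - \left(-388\right) 20 \frac{1}{4 - 660} = 20314 - \left(-388\right) 20 \frac{1}{-656} = 20314 - \left(-388\right) 20 \left(- \frac{1}{656}\right) = 20314 - \frac{485}{41} = \frac{832389}{41}$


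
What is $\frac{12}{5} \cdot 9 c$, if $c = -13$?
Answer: $- \frac{1404}{5} \approx -280.8$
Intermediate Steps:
$\frac{12}{5} \cdot 9 c = \frac{12}{5} \cdot 9 \left(-13\right) = \frac{108}{5} \left(-13\right) = - \frac{1404}{5}$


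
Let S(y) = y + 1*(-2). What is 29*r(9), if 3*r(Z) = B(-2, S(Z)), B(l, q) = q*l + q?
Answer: -203/3 ≈ -67.667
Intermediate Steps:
S(y) = -2 + y (S(y) = y - 2 = -2 + y)
B(l, q) = q + l*q (B(l, q) = l*q + q = q + l*q)
r(Z) = 2/3 - Z/3 (r(Z) = ((-2 + Z)*(1 - 2))/3 = ((-2 + Z)*(-1))/3 = (2 - Z)/3 = 2/3 - Z/3)
29*r(9) = 29*(2/3 - 1/3*9) = 29*(2/3 - 3) = 29*(-7/3) = -203/3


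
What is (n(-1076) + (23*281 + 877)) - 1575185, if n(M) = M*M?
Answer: -410069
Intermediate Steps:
n(M) = M²
(n(-1076) + (23*281 + 877)) - 1575185 = ((-1076)² + (23*281 + 877)) - 1575185 = (1157776 + (6463 + 877)) - 1575185 = (1157776 + 7340) - 1575185 = 1165116 - 1575185 = -410069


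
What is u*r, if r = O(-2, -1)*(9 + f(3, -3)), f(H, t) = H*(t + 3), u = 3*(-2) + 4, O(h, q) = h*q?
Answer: -36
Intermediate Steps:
u = -2 (u = -6 + 4 = -2)
f(H, t) = H*(3 + t)
r = 18 (r = (-2*(-1))*(9 + 3*(3 - 3)) = 2*(9 + 3*0) = 2*(9 + 0) = 2*9 = 18)
u*r = -2*18 = -36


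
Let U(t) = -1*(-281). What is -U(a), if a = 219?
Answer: -281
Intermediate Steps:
U(t) = 281
-U(a) = -1*281 = -281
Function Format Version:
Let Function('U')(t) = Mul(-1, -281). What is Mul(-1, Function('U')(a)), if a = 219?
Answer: -281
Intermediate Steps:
Function('U')(t) = 281
Mul(-1, Function('U')(a)) = Mul(-1, 281) = -281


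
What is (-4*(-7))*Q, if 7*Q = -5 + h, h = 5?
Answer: 0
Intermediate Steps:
Q = 0 (Q = (-5 + 5)/7 = (⅐)*0 = 0)
(-4*(-7))*Q = -4*(-7)*0 = 28*0 = 0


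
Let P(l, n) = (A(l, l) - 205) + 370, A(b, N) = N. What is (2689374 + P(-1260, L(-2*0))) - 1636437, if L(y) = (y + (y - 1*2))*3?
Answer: 1051842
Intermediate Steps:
L(y) = -6 + 6*y (L(y) = (y + (y - 2))*3 = (y + (-2 + y))*3 = (-2 + 2*y)*3 = -6 + 6*y)
P(l, n) = 165 + l (P(l, n) = (l - 205) + 370 = (-205 + l) + 370 = 165 + l)
(2689374 + P(-1260, L(-2*0))) - 1636437 = (2689374 + (165 - 1260)) - 1636437 = (2689374 - 1095) - 1636437 = 2688279 - 1636437 = 1051842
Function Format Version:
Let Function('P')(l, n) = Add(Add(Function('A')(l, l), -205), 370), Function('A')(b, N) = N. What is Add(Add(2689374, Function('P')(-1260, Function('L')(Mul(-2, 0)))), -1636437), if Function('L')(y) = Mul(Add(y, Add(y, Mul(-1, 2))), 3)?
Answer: 1051842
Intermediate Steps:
Function('L')(y) = Add(-6, Mul(6, y)) (Function('L')(y) = Mul(Add(y, Add(y, -2)), 3) = Mul(Add(y, Add(-2, y)), 3) = Mul(Add(-2, Mul(2, y)), 3) = Add(-6, Mul(6, y)))
Function('P')(l, n) = Add(165, l) (Function('P')(l, n) = Add(Add(l, -205), 370) = Add(Add(-205, l), 370) = Add(165, l))
Add(Add(2689374, Function('P')(-1260, Function('L')(Mul(-2, 0)))), -1636437) = Add(Add(2689374, Add(165, -1260)), -1636437) = Add(Add(2689374, -1095), -1636437) = Add(2688279, -1636437) = 1051842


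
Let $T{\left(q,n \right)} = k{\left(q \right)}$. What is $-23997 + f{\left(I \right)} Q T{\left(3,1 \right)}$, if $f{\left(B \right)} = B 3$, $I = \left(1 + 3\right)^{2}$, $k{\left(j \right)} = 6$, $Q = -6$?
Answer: $-25725$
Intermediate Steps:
$T{\left(q,n \right)} = 6$
$I = 16$ ($I = 4^{2} = 16$)
$f{\left(B \right)} = 3 B$
$-23997 + f{\left(I \right)} Q T{\left(3,1 \right)} = -23997 + 3 \cdot 16 \left(-6\right) 6 = -23997 + 48 \left(-6\right) 6 = -23997 - 1728 = -25725$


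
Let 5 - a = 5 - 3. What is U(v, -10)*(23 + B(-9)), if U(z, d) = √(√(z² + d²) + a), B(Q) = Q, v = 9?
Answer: 14*√(3 + √181) ≈ 56.788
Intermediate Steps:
a = 3 (a = 5 - (5 - 3) = 5 - 1*2 = 5 - 2 = 3)
U(z, d) = √(3 + √(d² + z²)) (U(z, d) = √(√(z² + d²) + 3) = √(√(d² + z²) + 3) = √(3 + √(d² + z²)))
U(v, -10)*(23 + B(-9)) = √(3 + √((-10)² + 9²))*(23 - 9) = √(3 + √(100 + 81))*14 = √(3 + √181)*14 = 14*√(3 + √181)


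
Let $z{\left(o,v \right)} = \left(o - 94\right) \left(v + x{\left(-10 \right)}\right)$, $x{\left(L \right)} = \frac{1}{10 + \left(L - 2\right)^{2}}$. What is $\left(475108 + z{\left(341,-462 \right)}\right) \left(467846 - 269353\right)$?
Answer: $\frac{11034885462239}{154} \approx 7.1655 \cdot 10^{10}$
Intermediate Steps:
$x{\left(L \right)} = \frac{1}{10 + \left(-2 + L\right)^{2}}$
$z{\left(o,v \right)} = \left(-94 + o\right) \left(\frac{1}{154} + v\right)$ ($z{\left(o,v \right)} = \left(o - 94\right) \left(v + \frac{1}{10 + \left(-2 - 10\right)^{2}}\right) = \left(-94 + o\right) \left(v + \frac{1}{10 + \left(-12\right)^{2}}\right) = \left(-94 + o\right) \left(v + \frac{1}{10 + 144}\right) = \left(-94 + o\right) \left(v + \frac{1}{154}\right) = \left(-94 + o\right) \left(\frac{1}{154} + v\right)$)
$\left(475108 + z{\left(341,-462 \right)}\right) \left(467846 - 269353\right) = \left(475108 + \left(- \frac{47}{77} - -43428 + \frac{1}{154} \cdot 341 + 341 \left(-462\right)\right)\right) \left(467846 - 269353\right) = \left(475108 + \left(- \frac{47}{77} + 43428 + \frac{31}{14} - 157542\right)\right) 198493 = \left(475108 - \frac{17573309}{154}\right) 198493 = \frac{55593323}{154} \cdot 198493 = \frac{11034885462239}{154}$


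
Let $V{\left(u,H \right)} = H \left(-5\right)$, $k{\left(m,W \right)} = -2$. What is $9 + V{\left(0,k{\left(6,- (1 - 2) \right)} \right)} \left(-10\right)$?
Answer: $-91$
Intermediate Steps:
$V{\left(u,H \right)} = - 5 H$
$9 + V{\left(0,k{\left(6,- (1 - 2) \right)} \right)} \left(-10\right) = 9 + \left(-5\right) \left(-2\right) \left(-10\right) = 9 + 10 \left(-10\right) = 9 - 100 = -91$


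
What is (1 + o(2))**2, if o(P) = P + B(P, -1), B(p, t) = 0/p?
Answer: 9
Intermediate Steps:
B(p, t) = 0
o(P) = P (o(P) = P + 0 = P)
(1 + o(2))**2 = (1 + 2)**2 = 3**2 = 9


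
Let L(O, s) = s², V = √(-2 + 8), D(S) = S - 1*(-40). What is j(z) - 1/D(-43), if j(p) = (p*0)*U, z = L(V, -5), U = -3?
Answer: ⅓ ≈ 0.33333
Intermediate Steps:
D(S) = 40 + S (D(S) = S + 40 = 40 + S)
V = √6 ≈ 2.4495
z = 25 (z = (-5)² = 25)
j(p) = 0 (j(p) = (p*0)*(-3) = 0*(-3) = 0)
j(z) - 1/D(-43) = 0 - 1/(40 - 43) = 0 - 1/(-3) = 0 - 1*(-⅓) = 0 + ⅓ = ⅓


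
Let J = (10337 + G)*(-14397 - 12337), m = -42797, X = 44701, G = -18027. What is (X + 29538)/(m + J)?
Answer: 74239/205541663 ≈ 0.00036119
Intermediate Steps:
J = 205584460 (J = (10337 - 18027)*(-14397 - 12337) = -7690*(-26734) = 205584460)
(X + 29538)/(m + J) = (44701 + 29538)/(-42797 + 205584460) = 74239/205541663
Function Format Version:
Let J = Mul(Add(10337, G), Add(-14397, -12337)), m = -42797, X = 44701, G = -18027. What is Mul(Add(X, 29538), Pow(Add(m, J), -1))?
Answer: Rational(74239, 205541663) ≈ 0.00036119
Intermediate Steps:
J = 205584460 (J = Mul(Add(10337, -18027), Add(-14397, -12337)) = Mul(-7690, -26734) = 205584460)
Mul(Add(X, 29538), Pow(Add(m, J), -1)) = Mul(Add(44701, 29538), Pow(Add(-42797, 205584460), -1)) = Mul(74239, Pow(205541663, -1)) = Mul(74239, Rational(1, 205541663)) = Rational(74239, 205541663)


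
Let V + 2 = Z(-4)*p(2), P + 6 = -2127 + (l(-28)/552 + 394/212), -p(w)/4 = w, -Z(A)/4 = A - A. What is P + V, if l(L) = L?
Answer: -7801084/3657 ≈ -2133.2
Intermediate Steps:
Z(A) = 0 (Z(A) = -4*(A - A) = -4*0 = 0)
p(w) = -4*w
P = -7793770/3657 (P = -6 + (-2127 + (-28/552 + 394/212)) = -6 + (-2127 + (-28*1/552 + 394*(1/212))) = -6 + (-2127 + (-7/138 + 197/106)) = -6 + (-2127 + 6611/3657) = -6 - 7771828/3657 = -7793770/3657 ≈ -2131.2)
V = -2 (V = -2 + 0*(-4*2) = -2 + 0*(-8) = -2 + 0 = -2)
P + V = -7793770/3657 - 2 = -7801084/3657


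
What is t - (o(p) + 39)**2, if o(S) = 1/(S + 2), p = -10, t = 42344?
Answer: 2613295/64 ≈ 40833.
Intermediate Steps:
o(S) = 1/(2 + S)
t - (o(p) + 39)**2 = 42344 - (1/(2 - 10) + 39)**2 = 42344 - (1/(-8) + 39)**2 = 42344 - (-1/8 + 39)**2 = 42344 - (311/8)**2 = 42344 - 1*96721/64 = 42344 - 96721/64 = 2613295/64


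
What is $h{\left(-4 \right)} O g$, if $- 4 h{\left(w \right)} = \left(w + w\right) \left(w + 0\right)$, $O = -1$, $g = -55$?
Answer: $-440$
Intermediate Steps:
$h{\left(w \right)} = - \frac{w^{2}}{2}$ ($h{\left(w \right)} = - \frac{\left(w + w\right) \left(w + 0\right)}{4} = - \frac{2 w w}{4} = - \frac{2 w^{2}}{4} = - \frac{w^{2}}{2}$)
$h{\left(-4 \right)} O g = - \frac{\left(-4\right)^{2}}{2} \left(-1\right) \left(-55\right) = \left(- \frac{1}{2}\right) 16 \left(-1\right) \left(-55\right) = \left(-8\right) \left(-1\right) \left(-55\right) = 8 \left(-55\right) = -440$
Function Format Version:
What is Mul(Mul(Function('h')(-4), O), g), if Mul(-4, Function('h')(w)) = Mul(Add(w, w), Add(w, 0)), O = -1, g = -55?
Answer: -440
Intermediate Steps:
Function('h')(w) = Mul(Rational(-1, 2), Pow(w, 2)) (Function('h')(w) = Mul(Rational(-1, 4), Mul(Add(w, w), Add(w, 0))) = Mul(Rational(-1, 4), Mul(Mul(2, w), w)) = Mul(Rational(-1, 4), Mul(2, Pow(w, 2))) = Mul(Rational(-1, 2), Pow(w, 2)))
Mul(Mul(Function('h')(-4), O), g) = Mul(Mul(Mul(Rational(-1, 2), Pow(-4, 2)), -1), -55) = Mul(Mul(Mul(Rational(-1, 2), 16), -1), -55) = Mul(Mul(-8, -1), -55) = Mul(8, -55) = -440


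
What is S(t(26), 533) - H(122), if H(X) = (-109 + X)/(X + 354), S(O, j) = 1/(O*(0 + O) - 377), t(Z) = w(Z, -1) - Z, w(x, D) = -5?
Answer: -1779/69496 ≈ -0.025599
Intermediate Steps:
t(Z) = -5 - Z
S(O, j) = 1/(-377 + O²) (S(O, j) = 1/(O*O - 377) = 1/(O² - 377) = 1/(-377 + O²))
H(X) = (-109 + X)/(354 + X)
S(t(26), 533) - H(122) = 1/(-377 + (-5 - 1*26)²) - (-109 + 122)/(354 + 122) = 1/(-377 + (-5 - 26)²) - 13/476 = 1/(-377 + (-31)²) - 13/476 = 1/(-377 + 961) - 1*13/476 = 1/584 - 13/476 = -1779/69496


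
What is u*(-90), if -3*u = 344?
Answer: 10320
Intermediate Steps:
u = -344/3 (u = -⅓*344 = -344/3 ≈ -114.67)
u*(-90) = -344/3*(-90) = 10320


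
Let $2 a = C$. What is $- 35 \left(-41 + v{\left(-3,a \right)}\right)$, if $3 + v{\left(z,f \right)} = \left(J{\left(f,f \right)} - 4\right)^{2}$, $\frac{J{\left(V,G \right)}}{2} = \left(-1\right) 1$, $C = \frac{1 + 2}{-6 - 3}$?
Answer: $280$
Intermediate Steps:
$C = - \frac{1}{3}$ ($C = \frac{3}{-9} = 3 \left(- \frac{1}{9}\right) = - \frac{1}{3} \approx -0.33333$)
$a = - \frac{1}{6}$ ($a = \frac{1}{2} \left(- \frac{1}{3}\right) = - \frac{1}{6} \approx -0.16667$)
$J{\left(V,G \right)} = -2$ ($J{\left(V,G \right)} = 2 \left(\left(-1\right) 1\right) = 2 \left(-1\right) = -2$)
$v{\left(z,f \right)} = 33$ ($v{\left(z,f \right)} = -3 + \left(-2 - 4\right)^{2} = -3 + \left(-6\right)^{2} = -3 + 36 = 33$)
$- 35 \left(-41 + v{\left(-3,a \right)}\right) = - 35 \left(-41 + 33\right) = \left(-35\right) \left(-8\right) = 280$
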